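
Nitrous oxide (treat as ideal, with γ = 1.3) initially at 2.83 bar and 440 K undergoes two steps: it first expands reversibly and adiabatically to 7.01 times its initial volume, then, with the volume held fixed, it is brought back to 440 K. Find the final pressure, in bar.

Adiabatic step (PV^γ = const): P₂ = 2.83×(1/7.01)^(1.3) = 0.2251 bar; T₂ = 440×(1/7.01)^(0.3) = 245.3 K.
Isochoric: P₃ = P₂(T₃/T₂) = 0.2251 × (440/245.3) = 0.4037 bar.

P₃ ≈ 0.404 bar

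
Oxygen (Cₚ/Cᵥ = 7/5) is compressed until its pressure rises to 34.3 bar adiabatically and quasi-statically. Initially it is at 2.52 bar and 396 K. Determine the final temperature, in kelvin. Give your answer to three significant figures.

T₂ ≈ 835 K

Along an adiabat T P^((1−γ)/γ) is constant, so T₂ = T₁ (P₂/P₁)^((γ−1)/γ).
T₂ = 396 × (34.3/2.52)^(2/7) = 835 K.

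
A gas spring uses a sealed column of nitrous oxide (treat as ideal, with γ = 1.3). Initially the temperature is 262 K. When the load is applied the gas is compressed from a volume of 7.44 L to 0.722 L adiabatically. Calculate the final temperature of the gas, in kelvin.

T₂ ≈ 527 K

Adiabatic: T₁V₁^(γ−1) = T₂V₂^(γ−1) ⇒ T₂ = T₁ (V₁/V₂)^(γ−1).
T₂ = 262 × (7.44/0.722)^(0.3) = 527.5 K.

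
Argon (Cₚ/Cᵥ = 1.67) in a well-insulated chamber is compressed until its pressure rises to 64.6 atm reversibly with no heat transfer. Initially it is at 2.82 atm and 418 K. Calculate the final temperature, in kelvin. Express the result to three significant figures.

T₂ ≈ 1470 K

Along an adiabat T P^((1−γ)/γ) is constant, so T₂ = T₁ (P₂/P₁)^((γ−1)/γ).
T₂ = 418 × (64.6/2.82)^(0.401) = 1468 K.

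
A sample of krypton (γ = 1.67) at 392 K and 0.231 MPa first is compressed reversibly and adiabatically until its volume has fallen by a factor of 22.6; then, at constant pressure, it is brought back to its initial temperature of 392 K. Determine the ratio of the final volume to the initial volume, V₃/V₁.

Adiabatic step: V₂/V₁ = 0.04425; T₂ = T₁·22.6^(0.67) = 3166 K.
Isobaric step: V₃/V₂ = T₃/T₂ = 392/3166.
V₃/V₁ = (V₂/V₁)(V₃/V₂) = 0.04425 × (392/3166) = 0.005478.

V₃/V₁ ≈ 0.00548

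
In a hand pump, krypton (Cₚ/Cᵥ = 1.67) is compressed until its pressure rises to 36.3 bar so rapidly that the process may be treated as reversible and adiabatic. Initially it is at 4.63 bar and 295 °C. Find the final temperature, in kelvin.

T₂ ≈ 1300 K

Along an adiabat T P^((1−γ)/γ) is constant, so T₂ = T₁ (P₂/P₁)^((γ−1)/γ).
T₁ = 295 °C = 568.1 K.
T₂ = 568.1 × (36.3/4.63)^(0.401) = 1298 K.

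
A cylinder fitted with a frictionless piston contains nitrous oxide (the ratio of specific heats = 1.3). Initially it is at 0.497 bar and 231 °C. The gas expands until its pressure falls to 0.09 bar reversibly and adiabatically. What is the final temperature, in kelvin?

T₂ ≈ 340 K

Along an adiabat T P^((1−γ)/γ) is constant, so T₂ = T₁ (P₂/P₁)^((γ−1)/γ).
T₁ = 231 °C = 504.1 K.
T₂ = 504.1 × (0.09/0.497)^(0.231) = 339.9 K.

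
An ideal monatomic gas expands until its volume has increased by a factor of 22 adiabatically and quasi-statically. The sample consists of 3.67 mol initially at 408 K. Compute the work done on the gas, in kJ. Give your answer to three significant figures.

W ≈ -16.3 kJ

For a reversible adiabat TV^(γ−1) is constant, so T₂ = T₁ (V₁/V₂)^(γ−1).
γ = 5/3 for a monatomic ideal gas, so γ−1 = 2/3.
T₂ = 408 × (1/22)^(2/3) = 51.97 K.
Q = 0, so ΔU = W_on_gas = nCᵥΔT with Cᵥ = R/(γ−1) = 12.47 J/(mol·K).
ΔU = 3.67 × 12.47 × (51.97 − 408) = -16300 J.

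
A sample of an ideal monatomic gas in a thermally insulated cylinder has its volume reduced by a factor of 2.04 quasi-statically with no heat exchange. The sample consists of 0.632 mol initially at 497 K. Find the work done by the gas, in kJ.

For a reversible adiabat TV^(γ−1) is constant, so T₂ = T₁ (V₁/V₂)^(γ−1).
γ = 5/3 for a monatomic ideal gas, so γ−1 = 2/3.
T₂ = 497 × 2.04^(2/3) = 799.4 K.
Q = 0, so ΔU = W_on_gas = nCᵥΔT with Cᵥ = R/(γ−1) = 12.47 J/(mol·K).
ΔU = 0.632 × 12.47 × (799.4 − 497) = 2384 J.
Work done by the gas = −ΔU = -2384 J.

W ≈ -2.38 kJ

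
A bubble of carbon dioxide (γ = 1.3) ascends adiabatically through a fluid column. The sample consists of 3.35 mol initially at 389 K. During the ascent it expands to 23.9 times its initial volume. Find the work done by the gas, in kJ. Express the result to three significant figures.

W ≈ 22.2 kJ

For a reversible adiabat TV^(γ−1) is constant, so T₂ = T₁ (V₁/V₂)^(γ−1).
T₂ = 389 × (1/23.9)^(0.3) = 150.1 K.
Q = 0, so ΔU = W_on_gas = nCᵥΔT with Cᵥ = R/(γ−1) = 27.71 J/(mol·K).
ΔU = 3.35 × 27.71 × (150.1 − 389) = -22180 J.
Work done by the gas = −ΔU = 22180 J.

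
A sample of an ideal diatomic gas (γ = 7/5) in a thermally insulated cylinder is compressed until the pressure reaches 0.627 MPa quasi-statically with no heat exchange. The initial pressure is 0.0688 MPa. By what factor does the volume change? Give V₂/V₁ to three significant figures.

V₂/V₁ ≈ 0.206

From PV^γ = const, V₂/V₁ = (P₁/P₂)^(1/γ).
V₂/V₁ = (0.0688/0.627)^(5/7) = 0.2063.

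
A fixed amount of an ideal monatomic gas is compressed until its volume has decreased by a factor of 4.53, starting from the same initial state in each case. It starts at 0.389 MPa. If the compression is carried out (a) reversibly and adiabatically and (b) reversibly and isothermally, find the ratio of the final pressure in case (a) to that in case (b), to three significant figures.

P_adiabatic / P_isothermal ≈ 2.74

For a monatomic ideal gas γ = 5/3.
Isothermal: P_b = P₁(V₁/V₂) = 0.389×4.53.
Adiabatic: P_a = P₁(V₁/V₂)^γ = 0.389×4.53^(5/3).
P_a/P_b = (V₁/V₂)^(γ−1) = 4.53^(2/3) = 2.738.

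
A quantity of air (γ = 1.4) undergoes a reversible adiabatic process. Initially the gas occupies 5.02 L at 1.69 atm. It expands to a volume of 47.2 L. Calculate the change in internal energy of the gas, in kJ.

P₂ = P₁(V₁/V₂)^γ = 1.69×(5.02/47.2)^(1.4) = 0.07334 atm.
For a reversible adiabat, W_by_gas = (P₁V₁ − P₂V₂)/(γ−1).
W_by = (171200×0.00502 − 7431×0.0472) / (0.4) = 1272 J.
Q = 0 ⇒ ΔU = −W_by = -1272 J.

ΔU ≈ -1.27 kJ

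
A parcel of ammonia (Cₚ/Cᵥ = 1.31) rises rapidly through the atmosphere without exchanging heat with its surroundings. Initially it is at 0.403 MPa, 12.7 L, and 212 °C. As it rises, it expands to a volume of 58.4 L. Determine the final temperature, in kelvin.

Adiabatic: T₁V₁^(γ−1) = T₂V₂^(γ−1) ⇒ T₂ = T₁ (V₁/V₂)^(γ−1).
T₁ = 212 °C = 485.1 K.
T₂ = 485.1 × (12.7/58.4)^(0.31) = 302.3 K.

T₂ ≈ 302 K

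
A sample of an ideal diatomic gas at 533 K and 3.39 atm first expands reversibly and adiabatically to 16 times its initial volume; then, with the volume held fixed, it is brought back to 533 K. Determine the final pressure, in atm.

P₃ ≈ 0.212 atm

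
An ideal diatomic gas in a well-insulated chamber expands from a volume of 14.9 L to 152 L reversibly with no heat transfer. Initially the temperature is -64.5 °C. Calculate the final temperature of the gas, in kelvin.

T₂ ≈ 82.4 K

For a reversible adiabat TV^(γ−1) is constant, so T₂ = T₁ (V₁/V₂)^(γ−1).
For a diatomic ideal gas γ = 7/5, so γ−1 = 2/5.
T₁ = -64.5 °C = 208.6 K.
T₂ = 208.6 × (14.9/152)^(2/5) = 82.41 K.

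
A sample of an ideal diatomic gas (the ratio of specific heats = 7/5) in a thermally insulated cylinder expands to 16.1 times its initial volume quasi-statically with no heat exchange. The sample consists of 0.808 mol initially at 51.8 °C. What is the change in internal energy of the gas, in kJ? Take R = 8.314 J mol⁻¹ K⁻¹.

Adiabatic: T₁V₁^(γ−1) = T₂V₂^(γ−1) ⇒ T₂ = T₁ (V₁/V₂)^(γ−1).
T₁ = 51.8 °C = 324.9 K.
T₂ = 324.9 × (1/16.1)^(2/5) = 106.9 K.
Q = 0, so ΔU = W_on_gas = nCᵥΔT with Cᵥ = R/(γ−1) = 20.79 J/(mol·K).
ΔU = 0.808 × 20.79 × (106.9 − 324.9) = -3662 J.

ΔU ≈ -3.66 kJ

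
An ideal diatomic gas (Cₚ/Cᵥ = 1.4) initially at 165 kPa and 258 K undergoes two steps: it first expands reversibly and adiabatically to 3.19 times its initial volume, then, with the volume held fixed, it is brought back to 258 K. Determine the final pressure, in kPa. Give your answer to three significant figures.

P₃ ≈ 51.7 kPa

Adiabatic step (PV^γ = const): P₂ = 165×(1/3.19)^(1.4) = 32.52 kPa; T₂ = 258×(1/3.19)^(0.4) = 162.2 K.
Isochoric: P₃ = P₂(T₃/T₂) = 32.52 × (258/162.2) = 51.72 kPa.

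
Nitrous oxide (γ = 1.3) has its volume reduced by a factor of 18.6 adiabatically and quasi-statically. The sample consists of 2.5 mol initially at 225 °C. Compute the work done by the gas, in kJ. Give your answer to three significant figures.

Adiabatic: T₁V₁^(γ−1) = T₂V₂^(γ−1) ⇒ T₂ = T₁ (V₁/V₂)^(γ−1).
T₁ = 225 °C = 498.1 K.
T₂ = 498.1 × 18.6^(0.3) = 1197 K.
Q = 0, so ΔU = W_on_gas = nCᵥΔT with Cᵥ = R/(γ−1) = 27.71 J/(mol·K).
ΔU = 2.5 × 27.71 × (1197 − 498.1) = 48440 J.
Work done by the gas = −ΔU = -48440 J.

W ≈ -48.4 kJ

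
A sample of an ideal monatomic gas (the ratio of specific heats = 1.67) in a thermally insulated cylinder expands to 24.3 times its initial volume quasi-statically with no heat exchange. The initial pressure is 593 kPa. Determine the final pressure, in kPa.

Since PV^γ is constant along a reversible adiabat, P₂ = P₁ (V₁/V₂)^γ.
P₂ = 593 × (1/24.3)^(1.67) = 2.878 kPa.

P₂ ≈ 2.88 kPa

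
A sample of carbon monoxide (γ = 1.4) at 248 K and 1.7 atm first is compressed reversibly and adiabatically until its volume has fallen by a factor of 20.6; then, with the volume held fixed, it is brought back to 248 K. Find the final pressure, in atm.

P₃ ≈ 35.0 atm

Adiabatic step (PV^γ = const): P₂ = 1.7×20.6^(1.4) = 117.5 atm; T₂ = 248×20.6^(0.4) = 831.8 K.
Isochoric: P₃ = P₂(T₃/T₂) = 117.5 × (248/831.8) = 35.02 atm.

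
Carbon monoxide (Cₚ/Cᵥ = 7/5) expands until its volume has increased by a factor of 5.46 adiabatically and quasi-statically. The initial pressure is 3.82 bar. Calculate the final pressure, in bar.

P₂ ≈ 0.355 bar

Adiabatic: P₁V₁^γ = P₂V₂^γ ⇒ P₂ = P₁ (V₁/V₂)^γ.
P₂ = 3.82 × (1/5.46)^(7/5) = 0.3548 bar.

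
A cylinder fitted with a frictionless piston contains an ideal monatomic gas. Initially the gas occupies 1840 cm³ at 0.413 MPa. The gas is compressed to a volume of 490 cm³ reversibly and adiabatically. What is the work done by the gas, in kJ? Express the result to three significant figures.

W ≈ -1.61 kJ

γ = 5/3 for a monatomic ideal gas.
P₂ = P₁(V₁/V₂)^γ = 0.413×(1840/490)^(5/3) = 3.747 MPa.
For a reversible adiabat, W_by_gas = (P₁V₁ − P₂V₂)/(γ−1).
W_by = (413000×0.00184 − 3.747×10^6×0.00049) / (2/3) = -1614 J.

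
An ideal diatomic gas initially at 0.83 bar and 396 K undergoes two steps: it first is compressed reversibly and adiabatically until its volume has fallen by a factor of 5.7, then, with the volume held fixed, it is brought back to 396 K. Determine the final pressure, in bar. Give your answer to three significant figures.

P₃ ≈ 4.73 bar

For a diatomic ideal gas γ = 7/5.
Adiabatic step (PV^γ = const): P₂ = 0.83×5.7^(7/5) = 9.491 bar; T₂ = 396×5.7^(2/5) = 794.4 K.
Isochoric: P₃ = P₂(T₃/T₂) = 9.491 × (396/794.4) = 4.731 bar.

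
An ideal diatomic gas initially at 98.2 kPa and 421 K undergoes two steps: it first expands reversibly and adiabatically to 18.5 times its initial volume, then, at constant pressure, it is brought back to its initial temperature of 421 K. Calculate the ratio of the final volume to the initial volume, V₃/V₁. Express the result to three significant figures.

V₃/V₁ ≈ 59.4

For a diatomic ideal gas γ = 7/5.
Adiabatic step: V₂/V₁ = 18.5; T₂ = T₁·(1/18.5)^(2/5) = 131 K.
Isobaric step: V₃/V₂ = T₃/T₂ = 421/131.
V₃/V₁ = (V₂/V₁)(V₃/V₂) = 18.5 × (421/131) = 59.43.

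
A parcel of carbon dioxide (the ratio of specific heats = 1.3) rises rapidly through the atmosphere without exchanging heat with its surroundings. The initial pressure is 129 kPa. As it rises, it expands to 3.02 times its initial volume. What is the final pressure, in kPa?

P₂ ≈ 30.7 kPa

Adiabatic: P₁V₁^γ = P₂V₂^γ ⇒ P₂ = P₁ (V₁/V₂)^γ.
P₂ = 129 × (1/3.02)^(1.3) = 30.66 kPa.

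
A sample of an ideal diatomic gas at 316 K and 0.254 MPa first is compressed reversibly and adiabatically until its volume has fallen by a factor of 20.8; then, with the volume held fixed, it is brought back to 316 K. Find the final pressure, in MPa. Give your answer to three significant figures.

For a diatomic ideal gas γ = 7/5.
Adiabatic step (PV^γ = const): P₂ = 0.254×20.8^(7/5) = 17.79 MPa; T₂ = 316×20.8^(2/5) = 1064 K.
Isochoric: P₃ = P₂(T₃/T₂) = 17.79 × (316/1064) = 5.283 MPa.

P₃ ≈ 5.28 MPa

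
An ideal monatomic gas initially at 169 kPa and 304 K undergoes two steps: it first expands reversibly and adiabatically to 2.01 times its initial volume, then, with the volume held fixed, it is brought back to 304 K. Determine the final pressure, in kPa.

P₃ ≈ 84.1 kPa

For a monatomic ideal gas γ = 5/3.
Adiabatic step (PV^γ = const): P₂ = 169×(1/2.01)^(5/3) = 52.79 kPa; T₂ = 304×(1/2.01)^(2/3) = 190.9 K.
Isochoric: P₃ = P₂(T₃/T₂) = 52.79 × (304/190.9) = 84.08 kPa.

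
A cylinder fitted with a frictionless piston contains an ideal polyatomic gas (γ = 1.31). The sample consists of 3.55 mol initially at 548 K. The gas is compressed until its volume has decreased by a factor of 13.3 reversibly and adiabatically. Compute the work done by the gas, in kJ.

W ≈ -64.2 kJ

For a reversible adiabat TV^(γ−1) is constant, so T₂ = T₁ (V₁/V₂)^(γ−1).
T₂ = 548 × 13.3^(0.31) = 1222 K.
Q = 0, so ΔU = W_on_gas = nCᵥΔT with Cᵥ = R/(γ−1) = 26.82 J/(mol·K).
ΔU = 3.55 × 26.82 × (1222 − 548) = 64200 J.
Work done by the gas = −ΔU = -64200 J.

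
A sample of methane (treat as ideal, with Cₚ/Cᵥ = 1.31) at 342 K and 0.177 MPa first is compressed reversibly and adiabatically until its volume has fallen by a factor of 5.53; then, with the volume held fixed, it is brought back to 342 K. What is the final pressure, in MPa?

P₃ ≈ 0.979 MPa

Adiabatic step (PV^γ = const): P₂ = 0.177×5.53^(1.31) = 1.663 MPa; T₂ = 342×5.53^(0.31) = 581.1 K.
Isochoric: P₃ = P₂(T₃/T₂) = 1.663 × (342/581.1) = 0.9788 MPa.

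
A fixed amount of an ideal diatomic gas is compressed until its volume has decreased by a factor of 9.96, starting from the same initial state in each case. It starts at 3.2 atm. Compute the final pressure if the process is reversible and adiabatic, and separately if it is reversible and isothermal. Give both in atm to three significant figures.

adiabatic: 79.9 atm; isothermal: 31.9 atm

For a diatomic ideal gas γ = 7/5.
Isothermal: P₂ = P₁(V₁/V₂) = 3.2×9.96 = 31.87 atm.
Adiabatic: P₂ = P₁(V₁/V₂)^γ = 3.2×9.96^(7/5) = 79.93 atm.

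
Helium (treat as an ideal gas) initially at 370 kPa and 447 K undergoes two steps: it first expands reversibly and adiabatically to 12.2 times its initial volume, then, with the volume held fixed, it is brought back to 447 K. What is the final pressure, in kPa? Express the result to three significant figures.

For a monatomic ideal gas γ = 5/3.
Adiabatic step (PV^γ = const): P₂ = 370×(1/12.2)^(5/3) = 5.723 kPa; T₂ = 447×(1/12.2)^(2/3) = 84.35 K.
Isochoric: P₃ = P₂(T₃/T₂) = 5.723 × (447/84.35) = 30.33 kPa.

P₃ ≈ 30.3 kPa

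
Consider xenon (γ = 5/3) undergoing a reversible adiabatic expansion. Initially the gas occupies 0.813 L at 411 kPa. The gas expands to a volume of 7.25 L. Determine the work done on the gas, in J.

P₂ = P₁(V₁/V₂)^γ = 411×(0.813/7.25)^(5/3) = 10.72 kPa.
For a reversible adiabat, W_by_gas = (P₁V₁ − P₂V₂)/(γ−1).
W_by = (411000×0.000813 − 10720×0.00725) / (2/3) = 384.7 J.
W_on_gas = −W_by = -384.7 J.

W ≈ -385 J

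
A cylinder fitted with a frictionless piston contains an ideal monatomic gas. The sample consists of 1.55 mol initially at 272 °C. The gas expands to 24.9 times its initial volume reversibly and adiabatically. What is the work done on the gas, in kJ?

W ≈ -9.30 kJ

For a reversible adiabat TV^(γ−1) is constant, so T₂ = T₁ (V₁/V₂)^(γ−1).
γ = 5/3 for a monatomic ideal gas, so γ−1 = 2/3.
T₁ = 272 °C = 545.1 K.
T₂ = 545.1 × (1/24.9)^(2/3) = 63.93 K.
Q = 0, so ΔU = W_on_gas = nCᵥΔT with Cᵥ = R/(γ−1) = 12.47 J/(mol·K).
ΔU = 1.55 × 12.47 × (63.93 − 545.1) = -9302 J.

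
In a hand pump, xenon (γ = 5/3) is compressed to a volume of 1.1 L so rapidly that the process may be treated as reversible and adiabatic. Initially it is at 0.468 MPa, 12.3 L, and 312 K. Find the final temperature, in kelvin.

For a reversible adiabat TV^(γ−1) is constant, so T₂ = T₁ (V₁/V₂)^(γ−1).
T₂ = 312 × (12.3/1.1)^(2/3) = 1560 K.

T₂ ≈ 1560 K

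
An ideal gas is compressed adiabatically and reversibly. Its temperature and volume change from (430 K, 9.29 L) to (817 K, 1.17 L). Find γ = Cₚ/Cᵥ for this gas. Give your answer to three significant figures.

γ ≈ 1.31

TV^(γ−1) = const ⇒ γ − 1 = ln(T₂/T₁) / ln(V₁/V₂).
γ = 1 + ln(817/430) / ln(9.29/1.17) = 1.31.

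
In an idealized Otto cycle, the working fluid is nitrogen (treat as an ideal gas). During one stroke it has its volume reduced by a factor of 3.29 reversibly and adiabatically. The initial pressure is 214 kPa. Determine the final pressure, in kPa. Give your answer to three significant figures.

Since PV^γ is constant along a reversible adiabat, P₂ = P₁ (V₁/V₂)^γ.
For a diatomic ideal gas γ = 7/5.
P₂ = 214 × 3.29^(7/5) = 1134 kPa.

P₂ ≈ 1130 kPa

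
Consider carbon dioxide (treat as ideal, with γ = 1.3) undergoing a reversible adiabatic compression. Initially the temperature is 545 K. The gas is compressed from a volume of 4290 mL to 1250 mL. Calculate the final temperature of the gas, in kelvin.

T₂ ≈ 789 K

For a reversible adiabat TV^(γ−1) is constant, so T₂ = T₁ (V₁/V₂)^(γ−1).
T₂ = 545 × (4290/1250)^(0.3) = 789 K.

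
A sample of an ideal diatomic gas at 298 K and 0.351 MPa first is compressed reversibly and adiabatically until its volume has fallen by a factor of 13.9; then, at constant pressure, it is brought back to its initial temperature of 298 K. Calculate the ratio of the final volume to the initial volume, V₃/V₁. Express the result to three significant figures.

For a diatomic ideal gas γ = 7/5.
Adiabatic step: V₂/V₁ = 0.07194; T₂ = T₁·13.9^(2/5) = 853.9 K.
Isobaric step: V₃/V₂ = T₃/T₂ = 298/853.9.
V₃/V₁ = (V₂/V₁)(V₃/V₂) = 0.07194 × (298/853.9) = 0.02511.

V₃/V₁ ≈ 0.0251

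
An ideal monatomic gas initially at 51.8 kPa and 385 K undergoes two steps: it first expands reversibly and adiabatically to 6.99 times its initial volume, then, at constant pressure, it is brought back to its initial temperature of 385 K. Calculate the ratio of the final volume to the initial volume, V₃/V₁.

For a monatomic ideal gas γ = 5/3.
Adiabatic step: V₂/V₁ = 6.99; T₂ = T₁·(1/6.99)^(2/3) = 105.3 K.
Isobaric step: V₃/V₂ = T₃/T₂ = 385/105.3.
V₃/V₁ = (V₂/V₁)(V₃/V₂) = 6.99 × (385/105.3) = 25.55.

V₃/V₁ ≈ 25.6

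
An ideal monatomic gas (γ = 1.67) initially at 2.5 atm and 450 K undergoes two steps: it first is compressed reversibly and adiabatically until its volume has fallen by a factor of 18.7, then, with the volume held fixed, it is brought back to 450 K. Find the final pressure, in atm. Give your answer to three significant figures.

Adiabatic step (PV^γ = const): P₂ = 2.5×18.7^(1.67) = 332.6 atm; T₂ = 450×18.7^(0.67) = 3201 K.
Isochoric: P₃ = P₂(T₃/T₂) = 332.6 × (450/3201) = 46.75 atm.

P₃ ≈ 46.8 atm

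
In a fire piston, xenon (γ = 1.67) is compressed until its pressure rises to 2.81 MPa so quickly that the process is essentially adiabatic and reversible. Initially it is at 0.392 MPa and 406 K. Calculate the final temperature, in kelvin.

Adiabatic: T₂/T₁ = (P₂/P₁)^((γ−1)/γ).
T₂ = 406 × (2.81/0.392)^(0.401) = 894.8 K.

T₂ ≈ 895 K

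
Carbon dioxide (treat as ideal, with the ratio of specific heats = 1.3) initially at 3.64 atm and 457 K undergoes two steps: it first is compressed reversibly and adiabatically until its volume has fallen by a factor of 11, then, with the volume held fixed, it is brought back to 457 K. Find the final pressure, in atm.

Adiabatic step (PV^γ = const): P₂ = 3.64×11^(1.3) = 82.21 atm; T₂ = 457×11^(0.3) = 938.3 K.
Isochoric: P₃ = P₂(T₃/T₂) = 82.21 × (457/938.3) = 40.04 atm.

P₃ ≈ 40.0 atm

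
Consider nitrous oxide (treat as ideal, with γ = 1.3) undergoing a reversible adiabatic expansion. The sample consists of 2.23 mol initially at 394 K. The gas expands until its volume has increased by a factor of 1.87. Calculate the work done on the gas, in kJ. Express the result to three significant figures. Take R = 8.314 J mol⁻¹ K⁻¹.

W ≈ -4.17 kJ

Adiabatic: T₁V₁^(γ−1) = T₂V₂^(γ−1) ⇒ T₂ = T₁ (V₁/V₂)^(γ−1).
T₂ = 394 × (1/1.87)^(0.3) = 326.5 K.
Q = 0, so ΔU = W_on_gas = nCᵥΔT with Cᵥ = R/(γ−1) = 27.71 J/(mol·K).
ΔU = 2.23 × 27.71 × (326.5 − 394) = -4169 J.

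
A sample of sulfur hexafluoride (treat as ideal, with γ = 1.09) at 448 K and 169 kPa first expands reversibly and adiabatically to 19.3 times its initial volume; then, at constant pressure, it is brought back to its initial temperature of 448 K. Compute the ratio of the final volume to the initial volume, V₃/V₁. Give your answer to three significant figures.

V₃/V₁ ≈ 25.2

Adiabatic step: V₂/V₁ = 19.3; T₂ = T₁·(1/19.3)^(0.09) = 343.2 K.
Isobaric step: V₃/V₂ = T₃/T₂ = 448/343.2.
V₃/V₁ = (V₂/V₁)(V₃/V₂) = 19.3 × (448/343.2) = 25.19.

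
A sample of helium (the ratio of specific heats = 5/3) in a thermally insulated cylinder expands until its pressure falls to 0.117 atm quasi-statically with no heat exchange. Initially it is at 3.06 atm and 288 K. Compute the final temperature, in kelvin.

Along an adiabat T P^((1−γ)/γ) is constant, so T₂ = T₁ (P₂/P₁)^((γ−1)/γ).
T₂ = 288 × (0.117/3.06)^(2/5) = 78.05 K.

T₂ ≈ 78.1 K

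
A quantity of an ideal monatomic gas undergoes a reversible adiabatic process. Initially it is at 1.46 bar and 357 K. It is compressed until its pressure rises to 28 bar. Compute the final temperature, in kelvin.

T₂ ≈ 1160 K

Along an adiabat T P^((1−γ)/γ) is constant, so T₂ = T₁ (P₂/P₁)^((γ−1)/γ).
For a monatomic ideal gas γ = 5/3, so (γ−1)/γ = 2/5.
T₂ = 357 × (28/1.46)^(2/5) = 1164 K.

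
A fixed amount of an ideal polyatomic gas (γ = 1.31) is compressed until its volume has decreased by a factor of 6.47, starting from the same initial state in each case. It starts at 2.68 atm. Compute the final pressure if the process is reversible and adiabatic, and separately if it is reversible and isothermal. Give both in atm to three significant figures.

adiabatic: 30.9 atm; isothermal: 17.3 atm

Isothermal: P₂ = P₁(V₁/V₂) = 2.68×6.47 = 17.34 atm.
Adiabatic: P₂ = P₁(V₁/V₂)^γ = 2.68×6.47^(1.31) = 30.93 atm.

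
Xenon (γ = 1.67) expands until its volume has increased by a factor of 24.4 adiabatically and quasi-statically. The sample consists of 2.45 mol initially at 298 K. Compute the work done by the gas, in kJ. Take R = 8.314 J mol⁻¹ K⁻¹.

For a reversible adiabat TV^(γ−1) is constant, so T₂ = T₁ (V₁/V₂)^(γ−1).
T₂ = 298 × (1/24.4)^(0.67) = 35.05 K.
Q = 0, so ΔU = W_on_gas = nCᵥΔT with Cᵥ = R/(γ−1) = 12.41 J/(mol·K).
ΔU = 2.45 × 12.41 × (35.05 − 298) = -7994 J.
Work done by the gas = −ΔU = 7994 J.

W ≈ 7.99 kJ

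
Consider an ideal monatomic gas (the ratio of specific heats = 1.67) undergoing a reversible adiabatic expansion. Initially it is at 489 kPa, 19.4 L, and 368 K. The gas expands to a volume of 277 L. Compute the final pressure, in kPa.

P₂ ≈ 5.77 kPa

Adiabatic: P₁V₁^γ = P₂V₂^γ ⇒ P₂ = P₁ (V₁/V₂)^γ.
P₂ = 489 × (19.4/277)^(1.67) = 5.768 kPa.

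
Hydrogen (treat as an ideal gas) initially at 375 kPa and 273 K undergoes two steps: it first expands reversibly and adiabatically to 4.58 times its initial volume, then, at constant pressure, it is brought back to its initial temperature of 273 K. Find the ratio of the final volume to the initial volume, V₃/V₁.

V₃/V₁ ≈ 8.42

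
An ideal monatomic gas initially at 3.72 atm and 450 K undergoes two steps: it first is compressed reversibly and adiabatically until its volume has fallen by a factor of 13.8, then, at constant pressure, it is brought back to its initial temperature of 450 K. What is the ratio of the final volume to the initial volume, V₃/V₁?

For a monatomic ideal gas γ = 5/3.
Adiabatic step: V₂/V₁ = 0.07246; T₂ = T₁·13.8^(2/3) = 2589 K.
Isobaric step: V₃/V₂ = T₃/T₂ = 450/2589.
V₃/V₁ = (V₂/V₁)(V₃/V₂) = 0.07246 × (450/2589) = 0.0126.

V₃/V₁ ≈ 0.0126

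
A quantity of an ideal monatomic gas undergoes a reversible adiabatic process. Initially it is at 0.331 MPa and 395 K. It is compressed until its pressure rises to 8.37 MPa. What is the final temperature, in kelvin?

Along an adiabat T P^((1−γ)/γ) is constant, so T₂ = T₁ (P₂/P₁)^((γ−1)/γ).
For a monatomic ideal gas γ = 5/3, so (γ−1)/γ = 2/5.
T₂ = 395 × (8.37/0.331)^(2/5) = 1438 K.

T₂ ≈ 1440 K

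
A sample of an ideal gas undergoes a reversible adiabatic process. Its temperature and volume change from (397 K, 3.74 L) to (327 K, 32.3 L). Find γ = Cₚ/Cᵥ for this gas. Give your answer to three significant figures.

TV^(γ−1) = const ⇒ γ − 1 = ln(T₂/T₁) / ln(V₁/V₂).
γ = 1 + ln(327/397) / ln(3.74/32.3) = 1.09.

γ ≈ 1.09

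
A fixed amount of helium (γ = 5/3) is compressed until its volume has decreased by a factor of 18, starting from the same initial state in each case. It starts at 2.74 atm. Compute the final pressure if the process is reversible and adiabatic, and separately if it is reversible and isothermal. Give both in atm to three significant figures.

adiabatic: 339 atm; isothermal: 49.3 atm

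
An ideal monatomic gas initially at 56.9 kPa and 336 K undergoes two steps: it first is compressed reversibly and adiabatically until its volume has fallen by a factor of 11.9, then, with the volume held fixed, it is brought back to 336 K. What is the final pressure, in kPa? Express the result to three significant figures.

For a monatomic ideal gas γ = 5/3.
Adiabatic step (PV^γ = const): P₂ = 56.9×11.9^(5/3) = 3529 kPa; T₂ = 336×11.9^(2/3) = 1751 K.
Isochoric: P₃ = P₂(T₃/T₂) = 3529 × (336/1751) = 677.1 kPa.

P₃ ≈ 677 kPa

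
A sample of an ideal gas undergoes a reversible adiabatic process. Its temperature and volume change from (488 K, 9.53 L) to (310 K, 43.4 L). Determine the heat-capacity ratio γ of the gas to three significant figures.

TV^(γ−1) = const ⇒ γ − 1 = ln(T₂/T₁) / ln(V₁/V₂).
γ = 1 + ln(310/488) / ln(9.53/43.4) = 1.299.

γ ≈ 1.30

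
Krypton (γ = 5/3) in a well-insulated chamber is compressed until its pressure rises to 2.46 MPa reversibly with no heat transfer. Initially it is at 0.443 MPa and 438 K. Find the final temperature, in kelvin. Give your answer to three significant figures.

Along an adiabat T P^((1−γ)/γ) is constant, so T₂ = T₁ (P₂/P₁)^((γ−1)/γ).
T₂ = 438 × (2.46/0.443)^(2/5) = 869.5 K.

T₂ ≈ 870 K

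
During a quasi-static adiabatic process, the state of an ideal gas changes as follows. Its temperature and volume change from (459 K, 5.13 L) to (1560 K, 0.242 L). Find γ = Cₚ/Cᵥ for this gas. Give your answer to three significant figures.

γ ≈ 1.40

TV^(γ−1) = const ⇒ γ − 1 = ln(T₂/T₁) / ln(V₁/V₂).
γ = 1 + ln(1560/459) / ln(5.13/0.242) = 1.401.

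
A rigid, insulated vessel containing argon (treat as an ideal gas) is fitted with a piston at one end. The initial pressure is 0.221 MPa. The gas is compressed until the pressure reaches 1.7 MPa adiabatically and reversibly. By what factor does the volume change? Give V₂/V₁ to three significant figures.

V₂/V₁ ≈ 0.294

From PV^γ = const, V₂/V₁ = (P₁/P₂)^(1/γ).
For a monatomic ideal gas γ = 5/3.
V₂/V₁ = (0.221/1.7)^(3/5) = 0.294.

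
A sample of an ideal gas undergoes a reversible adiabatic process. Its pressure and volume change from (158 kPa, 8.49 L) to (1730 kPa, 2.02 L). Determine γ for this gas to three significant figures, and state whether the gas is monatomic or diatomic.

PV^γ = const ⇒ γ = ln(P₂/P₁) / ln(V₁/V₂).
γ = ln(1730/158) / ln(8.49/2.02) = 1.667.
γ ≈ 1.67 is close to 5/3, so the gas is monatomic.

γ ≈ 1.67; monatomic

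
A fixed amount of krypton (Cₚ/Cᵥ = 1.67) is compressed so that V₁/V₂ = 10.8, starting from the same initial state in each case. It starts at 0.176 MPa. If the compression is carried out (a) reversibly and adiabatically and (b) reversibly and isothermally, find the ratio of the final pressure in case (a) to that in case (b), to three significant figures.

P_adiabatic / P_isothermal ≈ 4.92

Isothermal: P_b = P₁(V₁/V₂) = 0.176×10.8.
Adiabatic: P_a = P₁(V₁/V₂)^γ = 0.176×10.8^(1.67).
P_a/P_b = (V₁/V₂)^(γ−1) = 10.8^(0.67) = 4.925.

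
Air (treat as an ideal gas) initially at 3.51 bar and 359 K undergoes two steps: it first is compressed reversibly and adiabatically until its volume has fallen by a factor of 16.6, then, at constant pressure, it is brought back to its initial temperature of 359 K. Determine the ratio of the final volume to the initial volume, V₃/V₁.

V₃/V₁ ≈ 0.0196

For a diatomic ideal gas γ = 7/5.
Adiabatic step: V₂/V₁ = 0.06024; T₂ = T₁·16.6^(2/5) = 1104 K.
Isobaric step: V₃/V₂ = T₃/T₂ = 359/1104.
V₃/V₁ = (V₂/V₁)(V₃/V₂) = 0.06024 × (359/1104) = 0.01958.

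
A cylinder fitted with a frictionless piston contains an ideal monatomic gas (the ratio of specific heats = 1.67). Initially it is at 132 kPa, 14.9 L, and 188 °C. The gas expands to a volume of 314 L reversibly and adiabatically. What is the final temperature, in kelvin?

Adiabatic: T₁V₁^(γ−1) = T₂V₂^(γ−1) ⇒ T₂ = T₁ (V₁/V₂)^(γ−1).
T₁ = 188 °C = 461.1 K.
T₂ = 461.1 × (14.9/314)^(0.67) = 59.83 K.

T₂ ≈ 59.8 K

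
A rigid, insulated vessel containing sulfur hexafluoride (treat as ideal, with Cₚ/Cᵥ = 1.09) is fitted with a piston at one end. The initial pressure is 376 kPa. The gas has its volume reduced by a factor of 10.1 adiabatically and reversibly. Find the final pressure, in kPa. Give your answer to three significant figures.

P₂ ≈ 4680 kPa

Since PV^γ is constant along a reversible adiabat, P₂ = P₁ (V₁/V₂)^γ.
P₂ = 376 × 10.1^(1.09) = 4676 kPa.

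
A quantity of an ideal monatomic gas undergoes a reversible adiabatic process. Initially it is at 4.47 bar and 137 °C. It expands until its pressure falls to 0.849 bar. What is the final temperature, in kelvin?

Along an adiabat T P^((1−γ)/γ) is constant, so T₂ = T₁ (P₂/P₁)^((γ−1)/γ).
For a monatomic ideal gas γ = 5/3, so (γ−1)/γ = 2/5.
T₁ = 137 °C = 410.1 K.
T₂ = 410.1 × (0.849/4.47)^(2/5) = 211 K.

T₂ ≈ 211 K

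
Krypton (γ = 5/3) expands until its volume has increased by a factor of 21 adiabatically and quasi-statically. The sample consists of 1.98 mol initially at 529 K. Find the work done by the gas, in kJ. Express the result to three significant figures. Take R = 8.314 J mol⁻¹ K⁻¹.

For a reversible adiabat TV^(γ−1) is constant, so T₂ = T₁ (V₁/V₂)^(γ−1).
T₂ = 529 × (1/21)^(2/3) = 69.5 K.
Q = 0, so ΔU = W_on_gas = nCᵥΔT with Cᵥ = R/(γ−1) = 12.47 J/(mol·K).
ΔU = 1.98 × 12.47 × (69.5 − 529) = -11350 J.
Work done by the gas = −ΔU = 11350 J.

W ≈ 11.3 kJ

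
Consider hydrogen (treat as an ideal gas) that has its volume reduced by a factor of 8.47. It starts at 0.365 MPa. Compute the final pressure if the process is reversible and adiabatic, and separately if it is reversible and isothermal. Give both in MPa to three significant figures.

adiabatic: 7.27 MPa; isothermal: 3.09 MPa

For a diatomic ideal gas γ = 7/5.
Isothermal: P₂ = P₁(V₁/V₂) = 0.365×8.47 = 3.092 MPa.
Adiabatic: P₂ = P₁(V₁/V₂)^γ = 0.365×8.47^(7/5) = 7.267 MPa.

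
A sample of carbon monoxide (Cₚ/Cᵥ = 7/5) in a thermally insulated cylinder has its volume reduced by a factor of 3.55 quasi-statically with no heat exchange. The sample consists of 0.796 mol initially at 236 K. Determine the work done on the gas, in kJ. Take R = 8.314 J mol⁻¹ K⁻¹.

W ≈ 2.58 kJ

For a reversible adiabat TV^(γ−1) is constant, so T₂ = T₁ (V₁/V₂)^(γ−1).
T₂ = 236 × 3.55^(2/5) = 391.7 K.
Q = 0, so ΔU = W_on_gas = nCᵥΔT with Cᵥ = R/(γ−1) = 20.79 J/(mol·K).
ΔU = 0.796 × 20.79 × (391.7 − 236) = 2577 J.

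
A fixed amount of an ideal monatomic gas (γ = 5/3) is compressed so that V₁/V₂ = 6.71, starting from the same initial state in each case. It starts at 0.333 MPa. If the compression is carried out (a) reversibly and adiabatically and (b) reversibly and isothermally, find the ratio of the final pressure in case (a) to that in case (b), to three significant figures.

Isothermal: P_b = P₁(V₁/V₂) = 0.333×6.71.
Adiabatic: P_a = P₁(V₁/V₂)^γ = 0.333×6.71^(5/3).
P_a/P_b = (V₁/V₂)^(γ−1) = 6.71^(2/3) = 3.558.

P_adiabatic / P_isothermal ≈ 3.56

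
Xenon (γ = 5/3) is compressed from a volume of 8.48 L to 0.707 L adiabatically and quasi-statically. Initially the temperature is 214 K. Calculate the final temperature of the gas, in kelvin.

For a reversible adiabat TV^(γ−1) is constant, so T₂ = T₁ (V₁/V₂)^(γ−1).
T₂ = 214 × (8.48/0.707)^(2/3) = 1121 K.

T₂ ≈ 1120 K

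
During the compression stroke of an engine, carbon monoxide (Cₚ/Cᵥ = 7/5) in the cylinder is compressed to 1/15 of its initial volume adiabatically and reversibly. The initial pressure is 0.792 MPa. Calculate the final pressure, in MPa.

Since PV^γ is constant along a reversible adiabat, P₂ = P₁ (V₁/V₂)^γ.
P₂ = 0.792 × 15^(7/5) = 35.1 MPa.

P₂ ≈ 35.1 MPa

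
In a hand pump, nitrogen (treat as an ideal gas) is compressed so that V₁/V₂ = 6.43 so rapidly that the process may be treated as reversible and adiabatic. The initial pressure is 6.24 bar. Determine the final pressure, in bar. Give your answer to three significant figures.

Adiabatic: P₁V₁^γ = P₂V₂^γ ⇒ P₂ = P₁ (V₁/V₂)^γ.
For a diatomic ideal gas γ = 7/5.
P₂ = 6.24 × 6.43^(7/5) = 84.47 bar.

P₂ ≈ 84.5 bar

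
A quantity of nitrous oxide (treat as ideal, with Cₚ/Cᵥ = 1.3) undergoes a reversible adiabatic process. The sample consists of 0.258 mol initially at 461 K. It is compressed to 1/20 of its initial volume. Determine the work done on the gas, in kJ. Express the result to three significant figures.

Adiabatic: T₁V₁^(γ−1) = T₂V₂^(γ−1) ⇒ T₂ = T₁ (V₁/V₂)^(γ−1).
T₂ = 461 × 20^(0.3) = 1132 K.
Q = 0, so ΔU = W_on_gas = nCᵥΔT with Cᵥ = R/(γ−1) = 27.71 J/(mol·K).
ΔU = 0.258 × 27.71 × (1132 − 461) = 4801 J.

W ≈ 4.80 kJ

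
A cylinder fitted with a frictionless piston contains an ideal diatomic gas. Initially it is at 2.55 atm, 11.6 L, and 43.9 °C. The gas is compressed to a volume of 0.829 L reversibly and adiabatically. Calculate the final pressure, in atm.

Since PV^γ is constant along a reversible adiabat, P₂ = P₁ (V₁/V₂)^γ.
γ = 7/5 for a diatomic ideal gas.
P₂ = 2.55 × (11.6/0.829)^(7/5) = 102.5 atm.

P₂ ≈ 103 atm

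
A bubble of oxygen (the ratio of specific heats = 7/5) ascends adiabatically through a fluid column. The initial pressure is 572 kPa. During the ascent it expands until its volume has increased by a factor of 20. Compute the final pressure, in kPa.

P₂ ≈ 8.63 kPa

Adiabatic: P₁V₁^γ = P₂V₂^γ ⇒ P₂ = P₁ (V₁/V₂)^γ.
P₂ = 572 × (1/20)^(7/5) = 8.629 kPa.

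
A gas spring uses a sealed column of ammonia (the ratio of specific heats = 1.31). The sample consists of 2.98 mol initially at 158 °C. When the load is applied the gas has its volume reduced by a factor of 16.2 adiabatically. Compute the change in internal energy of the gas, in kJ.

For a reversible adiabat TV^(γ−1) is constant, so T₂ = T₁ (V₁/V₂)^(γ−1).
T₁ = 158 °C = 431.1 K.
T₂ = 431.1 × 16.2^(0.31) = 1022 K.
Q = 0, so ΔU = W_on_gas = nCᵥΔT with Cᵥ = R/(γ−1) = 26.82 J/(mol·K).
ΔU = 2.98 × 26.82 × (1022 − 431.1) = 47250 J.

ΔU ≈ 47.2 kJ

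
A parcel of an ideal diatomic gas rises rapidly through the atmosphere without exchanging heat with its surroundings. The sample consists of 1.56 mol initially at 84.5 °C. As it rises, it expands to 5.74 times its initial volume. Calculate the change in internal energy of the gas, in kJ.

ΔU ≈ -5.83 kJ

Adiabatic: T₁V₁^(γ−1) = T₂V₂^(γ−1) ⇒ T₂ = T₁ (V₁/V₂)^(γ−1).
γ = 7/5 for a diatomic ideal gas, so γ−1 = 2/5.
T₁ = 84.5 °C = 357.6 K.
T₂ = 357.6 × (1/5.74)^(2/5) = 177.8 K.
Q = 0, so ΔU = W_on_gas = nCᵥΔT with Cᵥ = R/(γ−1) = 20.79 J/(mol·K).
ΔU = 1.56 × 20.79 × (177.8 − 357.6) = -5832 J.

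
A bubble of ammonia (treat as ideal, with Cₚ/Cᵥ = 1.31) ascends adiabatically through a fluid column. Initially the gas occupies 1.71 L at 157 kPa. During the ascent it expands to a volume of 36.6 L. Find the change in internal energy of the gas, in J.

ΔU ≈ -531 J

P₂ = P₁(V₁/V₂)^γ = 157×(1.71/36.6)^(1.31) = 2.838 kPa.
For a reversible adiabat, W_by_gas = (P₁V₁ − P₂V₂)/(γ−1).
W_by = (157000×0.00171 − 2838×0.0366) / (0.31) = 531 J.
Q = 0 ⇒ ΔU = −W_by = -531 J.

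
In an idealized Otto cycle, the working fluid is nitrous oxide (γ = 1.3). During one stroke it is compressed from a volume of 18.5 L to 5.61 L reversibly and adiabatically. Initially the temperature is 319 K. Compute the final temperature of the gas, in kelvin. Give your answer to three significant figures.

T₂ ≈ 456 K

For a reversible adiabat TV^(γ−1) is constant, so T₂ = T₁ (V₁/V₂)^(γ−1).
T₂ = 319 × (18.5/5.61)^(0.3) = 456.3 K.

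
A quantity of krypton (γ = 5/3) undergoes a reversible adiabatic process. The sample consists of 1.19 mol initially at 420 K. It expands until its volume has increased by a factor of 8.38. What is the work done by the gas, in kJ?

Adiabatic: T₁V₁^(γ−1) = T₂V₂^(γ−1) ⇒ T₂ = T₁ (V₁/V₂)^(γ−1).
T₂ = 420 × (1/8.38)^(2/3) = 101.8 K.
Q = 0, so ΔU = W_on_gas = nCᵥΔT with Cᵥ = R/(γ−1) = 12.47 J/(mol·K).
ΔU = 1.19 × 12.47 × (101.8 − 420) = -4722 J.
Work done by the gas = −ΔU = 4722 J.

W ≈ 4.72 kJ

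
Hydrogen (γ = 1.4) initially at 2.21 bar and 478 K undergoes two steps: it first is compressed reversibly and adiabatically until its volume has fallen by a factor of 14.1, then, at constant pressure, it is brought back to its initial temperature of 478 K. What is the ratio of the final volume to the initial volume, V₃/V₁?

V₃/V₁ ≈ 0.0246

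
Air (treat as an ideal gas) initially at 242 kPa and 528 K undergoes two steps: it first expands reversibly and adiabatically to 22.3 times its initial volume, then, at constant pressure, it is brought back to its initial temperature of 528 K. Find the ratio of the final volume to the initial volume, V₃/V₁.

V₃/V₁ ≈ 77.2

For a diatomic ideal gas γ = 7/5.
Adiabatic step: V₂/V₁ = 22.3; T₂ = T₁·(1/22.3)^(2/5) = 152.5 K.
Isobaric step: V₃/V₂ = T₃/T₂ = 528/152.5.
V₃/V₁ = (V₂/V₁)(V₃/V₂) = 22.3 × (528/152.5) = 77.2.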